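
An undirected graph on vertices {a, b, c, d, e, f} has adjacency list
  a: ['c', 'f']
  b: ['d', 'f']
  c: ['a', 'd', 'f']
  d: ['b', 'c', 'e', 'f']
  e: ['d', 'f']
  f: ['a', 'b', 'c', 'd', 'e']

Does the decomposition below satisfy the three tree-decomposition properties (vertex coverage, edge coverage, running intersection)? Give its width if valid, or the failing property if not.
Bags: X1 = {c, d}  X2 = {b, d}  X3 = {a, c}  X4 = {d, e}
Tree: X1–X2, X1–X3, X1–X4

A tree decomposition must satisfy three properties: every vertex lies in some bag; for every edge, both endpoints lie together in some bag; and for every vertex, the bags containing it form a connected subtree. Here vertex f appears in no bag, so the decomposition is invalid.

No — vertex f appears in no bag.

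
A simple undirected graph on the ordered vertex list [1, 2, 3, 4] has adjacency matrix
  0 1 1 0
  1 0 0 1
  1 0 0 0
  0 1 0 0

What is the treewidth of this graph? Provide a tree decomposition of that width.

Treewidth 1.
Bags: B1 = {1, 3}  B2 = {1, 2}  B3 = {2, 4}
Tree: B1–B2, B2–B3

Each bag holds 2 vertices, so the decomposition has width 1, which upper-bounds the treewidth. Since G has at least one edge (e.g. 3–1), it is not an edgeless graph, so tw(G) ≥ 1. Therefore the treewidth is 1.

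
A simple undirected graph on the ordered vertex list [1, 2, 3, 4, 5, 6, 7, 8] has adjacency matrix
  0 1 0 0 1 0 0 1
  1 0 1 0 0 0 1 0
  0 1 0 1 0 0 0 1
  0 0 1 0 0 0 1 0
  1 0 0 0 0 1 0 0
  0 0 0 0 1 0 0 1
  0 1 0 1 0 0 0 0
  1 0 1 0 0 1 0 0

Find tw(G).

2

A width-2 tree decomposition is:
Bags: B1 = {3, 4, 7}  B2 = {2, 3, 7}  B3 = {2, 3, 8}  B4 = {1, 2, 8}  B5 = {1, 6, 8}  B6 = {1, 5, 6}
Tree: B1–B2, B2–B3, B3–B4, B4–B5, B5–B6
Every bag has size at most 3, so the width is 3 − 1 = 2 and tw(G) ≤ 2. For the lower bound, G contains the cycle 4–7–2–3–4, so G is not a forest; only forests have treewidth ≤ 1, hence tw(G) ≥ 2. Hence tw(G) = 2 exactly.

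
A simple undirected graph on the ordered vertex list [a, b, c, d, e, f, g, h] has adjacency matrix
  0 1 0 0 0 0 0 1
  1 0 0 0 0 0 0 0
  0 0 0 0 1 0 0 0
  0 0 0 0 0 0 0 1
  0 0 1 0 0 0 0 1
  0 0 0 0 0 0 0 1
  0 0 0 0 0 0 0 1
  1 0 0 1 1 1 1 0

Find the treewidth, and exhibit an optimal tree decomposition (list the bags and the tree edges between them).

Each bag holds 2 vertices, so the decomposition has width 1, which upper-bounds the treewidth. Since G has at least one edge (e.g. a–h), it is not an edgeless graph, so tw(G) ≥ 1. Combining the bounds, tw(G) = 1.

Treewidth 1.
Bags: B1 = {a, h}  B2 = {g, h}  B3 = {f, h}  B4 = {d, h}  B5 = {e, h}  B6 = {c, e}  B7 = {a, b}
Tree: B1–B2, B2–B3, B1–B4, B1–B5, B5–B6, B1–B7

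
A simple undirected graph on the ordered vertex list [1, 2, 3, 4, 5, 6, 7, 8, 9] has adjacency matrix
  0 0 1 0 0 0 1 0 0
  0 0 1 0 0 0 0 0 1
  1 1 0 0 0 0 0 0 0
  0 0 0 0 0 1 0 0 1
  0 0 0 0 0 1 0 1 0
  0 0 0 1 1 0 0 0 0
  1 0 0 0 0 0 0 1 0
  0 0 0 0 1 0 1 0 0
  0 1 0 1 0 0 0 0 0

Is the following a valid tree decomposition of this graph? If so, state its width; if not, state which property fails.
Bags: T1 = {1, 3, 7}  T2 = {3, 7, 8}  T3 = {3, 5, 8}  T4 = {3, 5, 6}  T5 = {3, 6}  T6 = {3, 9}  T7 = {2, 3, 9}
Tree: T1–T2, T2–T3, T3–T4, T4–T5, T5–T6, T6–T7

No — vertex 4 appears in no bag.

A tree decomposition must satisfy three properties: every vertex lies in some bag; for every edge, both endpoints lie together in some bag; and for every vertex, the bags containing it form a connected subtree. Here vertex 4 appears in no bag, so the decomposition is invalid.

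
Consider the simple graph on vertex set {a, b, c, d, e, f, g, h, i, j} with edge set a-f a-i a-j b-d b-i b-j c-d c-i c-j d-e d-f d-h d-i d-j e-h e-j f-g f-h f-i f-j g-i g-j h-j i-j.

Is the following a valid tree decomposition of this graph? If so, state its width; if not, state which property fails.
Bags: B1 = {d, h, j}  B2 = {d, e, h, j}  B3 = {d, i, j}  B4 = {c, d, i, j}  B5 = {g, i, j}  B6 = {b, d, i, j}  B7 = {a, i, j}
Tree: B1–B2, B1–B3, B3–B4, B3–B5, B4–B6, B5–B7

A tree decomposition must satisfy three properties: every vertex lies in some bag; for every edge, both endpoints lie together in some bag; and for every vertex, the bags containing it form a connected subtree. Here vertex f appears in no bag, so the decomposition is invalid.

No — vertex f appears in no bag.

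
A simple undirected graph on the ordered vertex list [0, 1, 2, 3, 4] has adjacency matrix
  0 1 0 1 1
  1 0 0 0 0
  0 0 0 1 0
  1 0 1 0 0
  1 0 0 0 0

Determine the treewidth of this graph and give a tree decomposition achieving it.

Treewidth 1.
Bags: B1 = {0, 3}  B2 = {2, 3}  B3 = {0, 4}  B4 = {0, 1}
Tree: B1–B2, B1–B3, B3–B4

Every bag has size at most 2, so the width is 2 − 1 = 1 and tw(G) ≤ 1. Any graph with an edge has treewidth ≥ 1, and G has the edge 0–3. The upper and lower bounds meet at 1, so that is the treewidth.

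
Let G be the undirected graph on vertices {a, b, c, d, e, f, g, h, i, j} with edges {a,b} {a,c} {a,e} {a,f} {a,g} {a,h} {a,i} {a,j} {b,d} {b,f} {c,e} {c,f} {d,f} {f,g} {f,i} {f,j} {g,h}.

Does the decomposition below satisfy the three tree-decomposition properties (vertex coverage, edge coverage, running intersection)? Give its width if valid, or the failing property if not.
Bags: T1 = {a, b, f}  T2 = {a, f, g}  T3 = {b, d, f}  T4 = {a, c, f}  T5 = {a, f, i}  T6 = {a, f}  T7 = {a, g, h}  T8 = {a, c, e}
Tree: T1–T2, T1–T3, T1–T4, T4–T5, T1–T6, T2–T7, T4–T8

A tree decomposition must satisfy three properties: every vertex lies in some bag; for every edge, both endpoints lie together in some bag; and for every vertex, the bags containing it form a connected subtree. Here vertex j appears in no bag, so the decomposition is invalid.

No — vertex j appears in no bag.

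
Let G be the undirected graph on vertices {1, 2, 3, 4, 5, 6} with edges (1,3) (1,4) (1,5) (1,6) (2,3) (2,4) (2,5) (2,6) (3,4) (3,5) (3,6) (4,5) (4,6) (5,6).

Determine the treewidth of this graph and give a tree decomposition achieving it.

The largest bag has 5 vertices, giving width 4; this decomposition certifies tw(G) ≤ 4. For the lower bound, the 5 vertices {1, 3, 4, 5, 6} are pairwise adjacent, and any tree decomposition puts a clique entirely inside one bag — forcing width ≥ 4. Therefore the treewidth is 4.

Treewidth 4.
Bags: B1 = {2, 3, 4, 5, 6}  B2 = {1, 3, 4, 5, 6}
Tree: B1–B2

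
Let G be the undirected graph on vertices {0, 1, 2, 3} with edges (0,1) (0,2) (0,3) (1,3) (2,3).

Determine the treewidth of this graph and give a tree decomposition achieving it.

Treewidth 2.
Bags: B1 = {0, 1, 3}  B2 = {0, 2, 3}
Tree: B1–B2

The largest bag has 3 vertices, giving width 2; this decomposition certifies tw(G) ≤ 2. Conversely, {0, 1, 3} is a clique of size 3, and the vertices of any clique must share a bag in every tree decomposition; so some bag has ≥ 3 vertices and tw(G) ≥ 2. Hence tw(G) = 2 exactly.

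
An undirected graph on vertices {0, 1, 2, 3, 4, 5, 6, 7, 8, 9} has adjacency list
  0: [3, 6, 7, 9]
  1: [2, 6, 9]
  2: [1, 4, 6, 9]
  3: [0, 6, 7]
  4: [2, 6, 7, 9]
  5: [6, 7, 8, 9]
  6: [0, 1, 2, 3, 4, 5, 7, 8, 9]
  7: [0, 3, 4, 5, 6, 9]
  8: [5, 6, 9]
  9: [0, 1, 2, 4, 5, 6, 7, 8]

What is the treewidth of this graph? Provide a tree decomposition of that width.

Each bag holds 4 vertices, so the decomposition has width 3, which upper-bounds the treewidth. Conversely, {5, 6, 8, 9} is a clique of size 4, and the vertices of any clique must share a bag in every tree decomposition; so some bag has ≥ 4 vertices and tw(G) ≥ 3. Therefore the treewidth is 3.

Treewidth 3.
One optimal decomposition is:
Bags: B1 = {2, 4, 6, 9}  B2 = {4, 6, 7, 9}  B3 = {0, 6, 7, 9}  B4 = {5, 6, 7, 9}  B5 = {5, 6, 8, 9}  B6 = {1, 2, 6, 9}  B7 = {0, 3, 6, 7}
Tree: B1–B2, B2–B3, B3–B4, B4–B5, B1–B6, B3–B7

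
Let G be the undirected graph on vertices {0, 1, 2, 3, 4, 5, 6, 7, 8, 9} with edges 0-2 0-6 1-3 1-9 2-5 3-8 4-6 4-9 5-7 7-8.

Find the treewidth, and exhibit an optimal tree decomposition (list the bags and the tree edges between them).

Each bag holds 3 vertices, so the decomposition has width 2, which upper-bounds the treewidth. The edges 3–8–7–5–2–0–6–4–9–1–3 form a cycle, so G is not a tree and its treewidth is at least 2. Therefore the treewidth is 2.

Treewidth 2.
One such decomposition:
Bags: B1 = {3, 7, 8}  B2 = {3, 5, 7}  B3 = {2, 3, 5}  B4 = {0, 2, 3}  B5 = {0, 3, 6}  B6 = {3, 4, 6}  B7 = {3, 4, 9}  B8 = {1, 3, 9}
Tree: B1–B2, B2–B3, B3–B4, B4–B5, B5–B6, B6–B7, B7–B8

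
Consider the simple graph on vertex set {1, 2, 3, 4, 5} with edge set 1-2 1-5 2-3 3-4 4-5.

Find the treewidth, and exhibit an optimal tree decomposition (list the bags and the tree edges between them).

Treewidth 2.
Bags: B1 = {1, 4, 5}  B2 = {1, 2, 4}  B3 = {2, 3, 4}
Tree: B1–B2, B2–B3

Every bag has size at most 3, so the width is 3 − 1 = 2 and tw(G) ≤ 2. For the lower bound, G contains the cycle 4–5–1–2–3–4, so G is not a forest; only forests have treewidth ≤ 1, hence tw(G) ≥ 2. Hence tw(G) = 2 exactly.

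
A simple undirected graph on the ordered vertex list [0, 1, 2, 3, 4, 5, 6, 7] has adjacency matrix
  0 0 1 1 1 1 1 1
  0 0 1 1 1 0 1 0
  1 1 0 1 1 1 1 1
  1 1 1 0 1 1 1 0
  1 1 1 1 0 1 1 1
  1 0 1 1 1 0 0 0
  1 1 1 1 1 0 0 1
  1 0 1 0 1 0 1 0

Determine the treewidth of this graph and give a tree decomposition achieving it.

Treewidth 4.
Bags: B1 = {1, 2, 3, 4, 6}  B2 = {0, 2, 3, 4, 6}  B3 = {0, 2, 4, 6, 7}  B4 = {0, 2, 3, 4, 5}
Tree: B1–B2, B2–B3, B2–B4

Every bag has size at most 5, so the width is 5 − 1 = 4 and tw(G) ≤ 4. On the other hand G contains the 5-clique {0, 2, 3, 4, 5}. A clique must lie in a single bag of any decomposition, so no decomposition can have width below 4. Therefore the treewidth is 4.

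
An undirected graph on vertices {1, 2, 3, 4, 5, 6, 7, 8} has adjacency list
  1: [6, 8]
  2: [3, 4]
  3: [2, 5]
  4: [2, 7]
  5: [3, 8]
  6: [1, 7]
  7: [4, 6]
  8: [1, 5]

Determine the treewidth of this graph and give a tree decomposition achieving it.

Treewidth 2.
One such decomposition:
Bags: B1 = {4, 6, 7}  B2 = {1, 4, 6}  B3 = {1, 4, 8}  B4 = {4, 5, 8}  B5 = {3, 4, 5}  B6 = {2, 3, 4}
Tree: B1–B2, B2–B3, B3–B4, B4–B5, B5–B6

Every bag has size at most 3, so the width is 3 − 1 = 2 and tw(G) ≤ 2. The edges 4–7–6–1–8–5–3–2–4 form a cycle, so G is not a tree and its treewidth is at least 2. Hence tw(G) = 2 exactly.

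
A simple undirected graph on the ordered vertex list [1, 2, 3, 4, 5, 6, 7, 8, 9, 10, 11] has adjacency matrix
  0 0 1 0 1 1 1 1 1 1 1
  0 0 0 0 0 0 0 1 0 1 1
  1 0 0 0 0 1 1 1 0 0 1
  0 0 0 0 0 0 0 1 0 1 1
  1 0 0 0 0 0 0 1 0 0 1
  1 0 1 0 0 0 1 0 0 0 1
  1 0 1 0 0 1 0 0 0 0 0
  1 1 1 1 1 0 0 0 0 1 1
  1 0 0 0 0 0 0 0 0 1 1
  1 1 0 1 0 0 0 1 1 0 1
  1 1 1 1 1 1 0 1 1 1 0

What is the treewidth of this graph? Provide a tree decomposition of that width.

Each bag holds 4 vertices, so the decomposition has width 3, which upper-bounds the treewidth. On the other hand G contains the 4-clique {1, 8, 10, 11}. A clique must lie in a single bag of any decomposition, so no decomposition can have width below 3. Therefore the treewidth is 3.

Treewidth 3.
One optimal decomposition is:
Bags: B1 = {2, 8, 10, 11}  B2 = {1, 8, 10, 11}  B3 = {1, 5, 8, 11}  B4 = {1, 9, 10, 11}  B5 = {4, 8, 10, 11}  B6 = {1, 3, 8, 11}  B7 = {1, 3, 6, 11}  B8 = {1, 3, 6, 7}
Tree: B1–B2, B2–B3, B2–B4, B1–B5, B2–B6, B6–B7, B7–B8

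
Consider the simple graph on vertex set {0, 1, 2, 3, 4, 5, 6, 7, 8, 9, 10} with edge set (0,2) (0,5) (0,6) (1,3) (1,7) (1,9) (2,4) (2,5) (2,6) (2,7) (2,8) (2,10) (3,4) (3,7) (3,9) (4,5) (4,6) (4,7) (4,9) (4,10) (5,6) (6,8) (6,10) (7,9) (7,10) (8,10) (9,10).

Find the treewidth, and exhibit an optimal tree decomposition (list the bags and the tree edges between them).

Every bag has size at most 4, so the width is 4 − 1 = 3 and tw(G) ≤ 3. For the lower bound, the 4 vertices {1, 3, 7, 9} are pairwise adjacent, and any tree decomposition puts a clique entirely inside one bag — forcing width ≥ 3. Combining the bounds, tw(G) = 3.

Treewidth 3.
One such decomposition:
Bags: B1 = {2, 4, 7, 10}  B2 = {4, 7, 9, 10}  B3 = {2, 4, 6, 10}  B4 = {2, 4, 5, 6}  B5 = {0, 2, 5, 6}  B6 = {3, 4, 7, 9}  B7 = {2, 6, 8, 10}  B8 = {1, 3, 7, 9}
Tree: B1–B2, B1–B3, B3–B4, B4–B5, B2–B6, B3–B7, B6–B8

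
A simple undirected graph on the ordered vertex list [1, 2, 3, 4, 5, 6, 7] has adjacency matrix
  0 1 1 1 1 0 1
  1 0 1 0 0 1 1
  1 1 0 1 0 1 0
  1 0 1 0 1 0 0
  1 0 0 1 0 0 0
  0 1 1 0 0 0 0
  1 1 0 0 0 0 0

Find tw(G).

A width-2 tree decomposition is:
Bags: B1 = {1, 2, 3}  B2 = {1, 3, 4}  B3 = {1, 2, 7}  B4 = {1, 4, 5}  B5 = {2, 3, 6}
Tree: B1–B2, B1–B3, B2–B4, B1–B5
The largest bag has 3 vertices, giving width 2; this decomposition certifies tw(G) ≤ 2. Conversely, {1, 2, 3} is a clique of size 3, and the vertices of any clique must share a bag in every tree decomposition; so some bag has ≥ 3 vertices and tw(G) ≥ 2. Combining the bounds, tw(G) = 2.

2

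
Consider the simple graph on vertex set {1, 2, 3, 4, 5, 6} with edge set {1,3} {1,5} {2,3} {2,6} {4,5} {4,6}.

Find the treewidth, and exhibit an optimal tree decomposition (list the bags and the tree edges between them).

Every bag has size at most 3, so the width is 3 − 1 = 2 and tw(G) ≤ 2. The edges 3–1–5–4–6–2–3 form a cycle, so G is not a tree and its treewidth is at least 2. Hence tw(G) = 2 exactly.

Treewidth 2.
One optimal decomposition is:
Bags: B1 = {1, 3, 5}  B2 = {3, 4, 5}  B3 = {3, 4, 6}  B4 = {2, 3, 6}
Tree: B1–B2, B2–B3, B3–B4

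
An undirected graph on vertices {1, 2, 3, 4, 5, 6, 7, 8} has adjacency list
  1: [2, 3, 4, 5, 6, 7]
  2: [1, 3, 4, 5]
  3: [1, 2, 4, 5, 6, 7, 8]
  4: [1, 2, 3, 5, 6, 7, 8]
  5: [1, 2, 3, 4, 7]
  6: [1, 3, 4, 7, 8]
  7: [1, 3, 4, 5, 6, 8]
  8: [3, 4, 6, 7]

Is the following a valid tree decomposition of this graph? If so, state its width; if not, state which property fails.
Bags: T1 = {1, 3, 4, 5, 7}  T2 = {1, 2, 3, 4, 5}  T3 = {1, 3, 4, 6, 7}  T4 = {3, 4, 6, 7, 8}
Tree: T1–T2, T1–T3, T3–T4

Yes; width 4.

Vertex coverage: the bags together contain {1, 2, 3, 4, 5, 6, 7, 8}, the full vertex set. Edge coverage: each edge of G has both endpoints in at least one bag. Running intersection: for every vertex, the bags containing it form a connected subtree. All three properties hold, so this is a valid tree decomposition of width max|bag| − 1 = 4, and hence tw(G) ≤ 4.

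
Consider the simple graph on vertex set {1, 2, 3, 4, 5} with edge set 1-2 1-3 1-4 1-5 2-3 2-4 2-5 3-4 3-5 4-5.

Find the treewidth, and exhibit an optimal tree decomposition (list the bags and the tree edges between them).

Treewidth 4.
One optimal decomposition is:
Bags: B1 = {1, 2, 3, 4, 5}
Tree: (single bag)

A single bag containing all 5 vertices is trivially a valid decomposition of width 4. On the other hand G contains the 5-clique {1, 2, 3, 4, 5}. A clique must lie in a single bag of any decomposition, so no decomposition can have width below 4. Combining the bounds, tw(G) = 4.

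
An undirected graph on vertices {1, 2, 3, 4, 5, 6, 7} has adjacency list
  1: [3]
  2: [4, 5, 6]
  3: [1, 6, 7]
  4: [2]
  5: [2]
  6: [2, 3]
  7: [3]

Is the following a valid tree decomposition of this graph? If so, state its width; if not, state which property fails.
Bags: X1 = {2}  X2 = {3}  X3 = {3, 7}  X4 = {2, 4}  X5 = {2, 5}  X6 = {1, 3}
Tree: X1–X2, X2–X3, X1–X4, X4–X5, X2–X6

A tree decomposition must satisfy three properties: every vertex lies in some bag; for every edge, both endpoints lie together in some bag; and for every vertex, the bags containing it form a connected subtree. Here vertex 6 appears in no bag, so the decomposition is invalid.

No — vertex 6 appears in no bag.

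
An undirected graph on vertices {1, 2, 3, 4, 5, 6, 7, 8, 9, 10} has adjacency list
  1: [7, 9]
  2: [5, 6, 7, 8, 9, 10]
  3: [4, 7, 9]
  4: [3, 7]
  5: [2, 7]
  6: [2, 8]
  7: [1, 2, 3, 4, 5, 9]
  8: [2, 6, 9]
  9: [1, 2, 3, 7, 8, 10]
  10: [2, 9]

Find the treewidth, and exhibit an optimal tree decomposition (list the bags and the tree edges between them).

Every bag has size at most 3, so the width is 3 − 1 = 2 and tw(G) ≤ 2. Conversely, {1, 7, 9} is a clique of size 3, and the vertices of any clique must share a bag in every tree decomposition; so some bag has ≥ 3 vertices and tw(G) ≥ 2. Therefore the treewidth is 2.

Treewidth 2.
One optimal decomposition is:
Bags: B1 = {2, 5, 7}  B2 = {2, 7, 9}  B3 = {2, 8, 9}  B4 = {3, 7, 9}  B5 = {2, 6, 8}  B6 = {3, 4, 7}  B7 = {1, 7, 9}  B8 = {2, 9, 10}
Tree: B1–B2, B2–B3, B2–B4, B3–B5, B4–B6, B2–B7, B3–B8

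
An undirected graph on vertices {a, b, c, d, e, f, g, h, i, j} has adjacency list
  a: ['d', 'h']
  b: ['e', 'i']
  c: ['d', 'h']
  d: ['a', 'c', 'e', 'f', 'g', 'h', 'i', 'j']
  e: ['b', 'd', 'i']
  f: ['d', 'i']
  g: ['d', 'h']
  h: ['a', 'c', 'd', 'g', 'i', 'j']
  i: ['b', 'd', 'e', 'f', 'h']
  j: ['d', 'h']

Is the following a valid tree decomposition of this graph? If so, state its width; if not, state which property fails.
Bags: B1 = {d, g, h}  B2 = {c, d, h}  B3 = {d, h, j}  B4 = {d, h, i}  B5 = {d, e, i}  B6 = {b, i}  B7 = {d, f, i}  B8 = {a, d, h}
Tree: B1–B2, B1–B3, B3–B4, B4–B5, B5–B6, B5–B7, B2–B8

A tree decomposition must satisfy three properties: every vertex lies in some bag; for every edge, both endpoints lie together in some bag; and for every vertex, the bags containing it form a connected subtree. Here edge (e,b) lies in no bag, so the decomposition is invalid.

No — edge (e,b) lies in no bag.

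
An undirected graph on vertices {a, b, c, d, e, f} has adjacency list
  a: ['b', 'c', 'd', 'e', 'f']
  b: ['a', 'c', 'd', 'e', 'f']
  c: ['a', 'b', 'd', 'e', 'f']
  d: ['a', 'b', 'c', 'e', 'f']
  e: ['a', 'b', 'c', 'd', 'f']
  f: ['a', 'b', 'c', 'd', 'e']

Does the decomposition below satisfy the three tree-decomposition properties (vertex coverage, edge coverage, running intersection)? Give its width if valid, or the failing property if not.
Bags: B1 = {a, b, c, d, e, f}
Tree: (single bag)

Yes; width 5.

Vertex coverage: the bags together contain {a, b, c, d, e, f}, the full vertex set. Edge coverage: each edge of G has both endpoints in at least one bag. Running intersection: for every vertex, the bags containing it form a connected subtree. All three properties hold, so this is a valid tree decomposition of width max|bag| − 1 = 5, and hence tw(G) ≤ 5.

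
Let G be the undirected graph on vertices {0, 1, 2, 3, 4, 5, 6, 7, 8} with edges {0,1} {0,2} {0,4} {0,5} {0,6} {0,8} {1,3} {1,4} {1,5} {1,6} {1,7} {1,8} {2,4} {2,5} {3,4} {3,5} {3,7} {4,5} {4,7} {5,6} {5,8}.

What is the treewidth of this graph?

3

A width-3 tree decomposition is:
Bags: B1 = {0, 1, 4, 5}  B2 = {1, 3, 4, 5}  B3 = {0, 1, 5, 8}  B4 = {1, 3, 4, 7}  B5 = {0, 1, 5, 6}  B6 = {0, 2, 4, 5}
Tree: B1–B2, B1–B3, B2–B4, B3–B5, B1–B6
The largest bag has 4 vertices, giving width 3; this decomposition certifies tw(G) ≤ 3. On the other hand G contains the 4-clique {0, 1, 5, 8}. A clique must lie in a single bag of any decomposition, so no decomposition can have width below 3. Therefore the treewidth is 3.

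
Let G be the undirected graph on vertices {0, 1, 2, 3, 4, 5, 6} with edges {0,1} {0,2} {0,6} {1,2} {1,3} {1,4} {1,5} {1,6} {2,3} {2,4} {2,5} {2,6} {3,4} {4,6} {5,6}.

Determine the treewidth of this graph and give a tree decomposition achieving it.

Every bag has size at most 4, so the width is 4 − 1 = 3 and tw(G) ≤ 3. On the other hand G contains the 4-clique {1, 2, 3, 4}. A clique must lie in a single bag of any decomposition, so no decomposition can have width below 3. Combining the bounds, tw(G) = 3.

Treewidth 3.
Bags: B1 = {0, 1, 2, 6}  B2 = {1, 2, 5, 6}  B3 = {1, 2, 4, 6}  B4 = {1, 2, 3, 4}
Tree: B1–B2, B1–B3, B3–B4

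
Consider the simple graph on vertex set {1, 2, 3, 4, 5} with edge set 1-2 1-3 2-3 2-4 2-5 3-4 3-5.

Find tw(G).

2

A width-2 tree decomposition is:
Bags: B1 = {2, 3, 5}  B2 = {2, 3, 4}  B3 = {1, 2, 3}
Tree: B1–B2, B2–B3
The largest bag has 3 vertices, giving width 2; this decomposition certifies tw(G) ≤ 2. Conversely, {1, 2, 3} is a clique of size 3, and the vertices of any clique must share a bag in every tree decomposition; so some bag has ≥ 3 vertices and tw(G) ≥ 2. Hence tw(G) = 2 exactly.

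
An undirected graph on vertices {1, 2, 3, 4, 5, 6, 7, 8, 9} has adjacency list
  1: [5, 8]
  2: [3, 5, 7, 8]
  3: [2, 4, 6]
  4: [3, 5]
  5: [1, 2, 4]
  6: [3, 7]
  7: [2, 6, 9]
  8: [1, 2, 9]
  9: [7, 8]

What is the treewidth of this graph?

A width-3 tree decomposition is:
Bags: B1 = {3, 6, 7, 9}  B2 = {2, 3, 7, 9}  B3 = {2, 3, 8, 9}  B4 = {2, 3, 4, 8}  B5 = {2, 4, 5, 8}  B6 = {1, 4, 5, 8}
Tree: B1–B2, B2–B3, B3–B4, B4–B5, B5–B6
Each bag holds 4 vertices, so the decomposition has width 3, which upper-bounds the treewidth. For the lower bound: the 4 vertex sets {6,7,9}, {3}, {2}, {1,4,5,8} are disjoint, each induces a connected subgraph, and every pair is joined by at least one edge of G. Contracting each set to a single vertex therefore yields K_{4} as a minor, and since treewidth is minor-monotone, tw(G) ≥ tw(K_{4}) = 3. Hence tw(G) = 3 exactly.

3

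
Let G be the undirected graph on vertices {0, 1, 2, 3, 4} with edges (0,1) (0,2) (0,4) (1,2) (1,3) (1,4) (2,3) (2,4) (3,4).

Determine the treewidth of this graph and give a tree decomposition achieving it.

The largest bag has 4 vertices, giving width 3; this decomposition certifies tw(G) ≤ 3. Conversely, {0, 1, 2, 4} is a clique of size 4, and the vertices of any clique must share a bag in every tree decomposition; so some bag has ≥ 4 vertices and tw(G) ≥ 3. Therefore the treewidth is 3.

Treewidth 3.
Bags: B1 = {0, 1, 2, 4}  B2 = {1, 2, 3, 4}
Tree: B1–B2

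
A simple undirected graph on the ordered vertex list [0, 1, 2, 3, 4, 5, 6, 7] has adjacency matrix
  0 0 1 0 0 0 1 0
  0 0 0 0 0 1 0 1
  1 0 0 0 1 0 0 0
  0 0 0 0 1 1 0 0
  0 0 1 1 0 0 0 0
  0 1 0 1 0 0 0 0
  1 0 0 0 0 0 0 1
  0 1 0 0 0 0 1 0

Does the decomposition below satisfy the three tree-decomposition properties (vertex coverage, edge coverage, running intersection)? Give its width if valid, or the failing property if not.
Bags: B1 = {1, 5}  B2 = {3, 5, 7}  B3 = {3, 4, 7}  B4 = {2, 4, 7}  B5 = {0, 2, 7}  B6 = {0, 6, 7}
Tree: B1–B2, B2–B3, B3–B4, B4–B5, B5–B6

A tree decomposition must satisfy three properties: every vertex lies in some bag; for every edge, both endpoints lie together in some bag; and for every vertex, the bags containing it form a connected subtree. Here edge (7,1) lies in no bag, so the decomposition is invalid.

No — edge (7,1) lies in no bag.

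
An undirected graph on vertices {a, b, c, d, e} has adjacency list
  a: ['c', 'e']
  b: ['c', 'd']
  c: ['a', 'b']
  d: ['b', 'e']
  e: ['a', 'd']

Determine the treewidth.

2

A width-2 tree decomposition is:
Bags: B1 = {a, d, e}  B2 = {a, c, d}  B3 = {b, c, d}
Tree: B1–B2, B2–B3
Every bag has size at most 3, so the width is 3 − 1 = 2 and tw(G) ≤ 2. Since d–e–a–c–b–d is a cycle in G, G is not acyclic. Forests are exactly the graphs of treewidth ≤ 1, so tw(G) ≥ 2. Hence tw(G) = 2 exactly.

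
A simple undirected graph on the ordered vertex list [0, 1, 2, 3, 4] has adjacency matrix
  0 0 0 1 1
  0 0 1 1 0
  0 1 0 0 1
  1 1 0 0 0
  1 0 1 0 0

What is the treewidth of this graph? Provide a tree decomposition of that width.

The largest bag has 3 vertices, giving width 2; this decomposition certifies tw(G) ≤ 2. The edges 0–4–2–1–3–0 form a cycle, so G is not a tree and its treewidth is at least 2. Therefore the treewidth is 2.

Treewidth 2.
Bags: B1 = {0, 2, 4}  B2 = {0, 1, 2}  B3 = {0, 1, 3}
Tree: B1–B2, B2–B3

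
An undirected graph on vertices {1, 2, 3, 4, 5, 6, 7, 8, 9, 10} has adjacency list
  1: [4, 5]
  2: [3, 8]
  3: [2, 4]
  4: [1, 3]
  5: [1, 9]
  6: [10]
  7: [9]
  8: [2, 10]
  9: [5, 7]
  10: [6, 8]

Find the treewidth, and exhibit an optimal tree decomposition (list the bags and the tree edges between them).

Treewidth 1.
One optimal decomposition is:
Bags: B1 = {7, 9}  B2 = {5, 9}  B3 = {1, 5}  B4 = {1, 4}  B5 = {3, 4}  B6 = {2, 3}  B7 = {2, 8}  B8 = {8, 10}  B9 = {6, 10}
Tree: B1–B2, B2–B3, B3–B4, B4–B5, B5–B6, B6–B7, B7–B8, B8–B9

Every bag has size at most 2, so the width is 2 − 1 = 1 and tw(G) ≤ 1. Any graph with an edge has treewidth ≥ 1, and G has the edge 7–9. The upper and lower bounds meet at 1, so that is the treewidth.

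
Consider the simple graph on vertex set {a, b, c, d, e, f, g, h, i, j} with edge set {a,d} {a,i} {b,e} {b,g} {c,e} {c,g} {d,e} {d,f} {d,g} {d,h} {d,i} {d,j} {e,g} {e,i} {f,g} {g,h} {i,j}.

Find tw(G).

2

A width-2 tree decomposition is:
Bags: B1 = {d, e, g}  B2 = {d, e, i}  B3 = {d, f, g}  B4 = {d, g, h}  B5 = {c, e, g}  B6 = {a, d, i}  B7 = {d, i, j}  B8 = {b, e, g}
Tree: B1–B2, B1–B3, B1–B4, B1–B5, B2–B6, B2–B7, B1–B8
Each bag holds 3 vertices, so the decomposition has width 2, which upper-bounds the treewidth. On the other hand G contains the 3-clique {d, e, g}. A clique must lie in a single bag of any decomposition, so no decomposition can have width below 2. The upper and lower bounds meet at 2, so that is the treewidth.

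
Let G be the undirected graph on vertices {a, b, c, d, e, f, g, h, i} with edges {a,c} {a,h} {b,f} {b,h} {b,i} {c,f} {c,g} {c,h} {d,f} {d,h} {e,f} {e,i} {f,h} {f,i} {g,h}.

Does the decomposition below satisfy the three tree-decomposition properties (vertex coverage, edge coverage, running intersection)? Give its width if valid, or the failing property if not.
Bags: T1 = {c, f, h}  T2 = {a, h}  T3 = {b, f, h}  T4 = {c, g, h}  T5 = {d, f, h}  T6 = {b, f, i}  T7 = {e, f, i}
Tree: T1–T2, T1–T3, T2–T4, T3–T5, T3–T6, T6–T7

No — edge (c,a) lies in no bag.

A tree decomposition must satisfy three properties: every vertex lies in some bag; for every edge, both endpoints lie together in some bag; and for every vertex, the bags containing it form a connected subtree. Here edge (c,a) lies in no bag, so the decomposition is invalid.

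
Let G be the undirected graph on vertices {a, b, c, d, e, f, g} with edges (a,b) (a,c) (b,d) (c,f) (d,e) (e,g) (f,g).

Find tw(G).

2

A width-2 tree decomposition is:
Bags: B1 = {a, b, d}  B2 = {a, c, d}  B3 = {c, d, f}  B4 = {d, f, g}  B5 = {d, e, g}
Tree: B1–B2, B2–B3, B3–B4, B4–B5
The largest bag has 3 vertices, giving width 2; this decomposition certifies tw(G) ≤ 2. The edges d–b–a–c–f–g–e–d form a cycle, so G is not a tree and its treewidth is at least 2. The upper and lower bounds meet at 2, so that is the treewidth.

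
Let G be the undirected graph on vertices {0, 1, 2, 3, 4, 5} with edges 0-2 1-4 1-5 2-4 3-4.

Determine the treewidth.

A width-1 tree decomposition is:
Bags: B1 = {1, 4}  B2 = {1, 5}  B3 = {2, 4}  B4 = {0, 2}  B5 = {3, 4}
Tree: B1–B2, B1–B3, B3–B4, B1–B5
The largest bag has 2 vertices, giving width 1; this decomposition certifies tw(G) ≤ 1. G has an edge, so its treewidth is at least 1. Combining the bounds, tw(G) = 1.

1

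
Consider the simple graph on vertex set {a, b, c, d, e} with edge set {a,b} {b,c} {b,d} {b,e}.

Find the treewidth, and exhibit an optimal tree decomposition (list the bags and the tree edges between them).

Each bag holds 2 vertices, so the decomposition has width 1, which upper-bounds the treewidth. G has an edge, so its treewidth is at least 1. Therefore the treewidth is 1.

Treewidth 1.
One such decomposition:
Bags: B1 = {b, d}  B2 = {b, c}  B3 = {a, b}  B4 = {b, e}
Tree: B1–B2, B1–B3, B1–B4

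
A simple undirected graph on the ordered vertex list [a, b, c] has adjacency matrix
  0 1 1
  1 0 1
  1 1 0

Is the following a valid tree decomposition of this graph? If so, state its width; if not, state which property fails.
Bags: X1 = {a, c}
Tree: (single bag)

No — vertex b appears in no bag.

A tree decomposition must satisfy three properties: every vertex lies in some bag; for every edge, both endpoints lie together in some bag; and for every vertex, the bags containing it form a connected subtree. Here vertex b appears in no bag, so the decomposition is invalid.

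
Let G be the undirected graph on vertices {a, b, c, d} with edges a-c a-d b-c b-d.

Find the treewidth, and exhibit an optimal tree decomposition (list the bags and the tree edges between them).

Every bag has size at most 3, so the width is 3 − 1 = 2 and tw(G) ≤ 2. The edges d–b–c–a–d form a cycle, so G is not a tree and its treewidth is at least 2. The upper and lower bounds meet at 2, so that is the treewidth.

Treewidth 2.
One optimal decomposition is:
Bags: B1 = {b, c, d}  B2 = {a, c, d}
Tree: B1–B2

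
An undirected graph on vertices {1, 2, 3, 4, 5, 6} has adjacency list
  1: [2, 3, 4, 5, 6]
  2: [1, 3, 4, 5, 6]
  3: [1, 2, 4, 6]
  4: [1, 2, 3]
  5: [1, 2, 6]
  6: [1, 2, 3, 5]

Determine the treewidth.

A width-3 tree decomposition is:
Bags: B1 = {1, 2, 3, 6}  B2 = {1, 2, 5, 6}  B3 = {1, 2, 3, 4}
Tree: B1–B2, B1–B3
Every bag has size at most 4, so the width is 4 − 1 = 3 and tw(G) ≤ 3. Conversely, {1, 2, 3, 4} is a clique of size 4, and the vertices of any clique must share a bag in every tree decomposition; so some bag has ≥ 4 vertices and tw(G) ≥ 3. Hence tw(G) = 3 exactly.

3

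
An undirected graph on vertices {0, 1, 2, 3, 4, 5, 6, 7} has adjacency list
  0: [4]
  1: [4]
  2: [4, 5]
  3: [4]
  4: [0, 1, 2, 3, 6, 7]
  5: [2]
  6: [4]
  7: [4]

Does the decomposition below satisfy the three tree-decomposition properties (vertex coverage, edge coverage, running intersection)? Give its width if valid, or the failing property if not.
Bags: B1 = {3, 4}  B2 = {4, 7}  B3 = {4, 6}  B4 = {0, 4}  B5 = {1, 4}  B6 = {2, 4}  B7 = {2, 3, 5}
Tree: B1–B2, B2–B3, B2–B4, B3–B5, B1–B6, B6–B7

A tree decomposition must satisfy three properties: every vertex lies in some bag; for every edge, both endpoints lie together in some bag; and for every vertex, the bags containing it form a connected subtree. Here bags containing vertex 3 are not connected in the tree, so the decomposition is invalid.

No — bags containing vertex 3 are not connected in the tree.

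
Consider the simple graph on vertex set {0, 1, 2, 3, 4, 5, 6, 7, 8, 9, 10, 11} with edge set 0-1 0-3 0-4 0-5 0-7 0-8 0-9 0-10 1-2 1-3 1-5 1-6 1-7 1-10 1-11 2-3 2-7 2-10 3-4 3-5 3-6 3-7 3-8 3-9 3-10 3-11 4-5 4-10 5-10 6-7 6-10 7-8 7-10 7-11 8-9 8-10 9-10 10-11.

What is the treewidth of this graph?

4

A width-4 tree decomposition is:
Bags: B1 = {0, 1, 3, 7, 10}  B2 = {1, 3, 7, 10, 11}  B3 = {0, 3, 7, 8, 10}  B4 = {1, 3, 6, 7, 10}  B5 = {1, 2, 3, 7, 10}  B6 = {0, 1, 3, 5, 10}  B7 = {0, 3, 4, 5, 10}  B8 = {0, 3, 8, 9, 10}
Tree: B1–B2, B1–B3, B1–B4, B4–B5, B1–B6, B6–B7, B3–B8
Each bag holds 5 vertices, so the decomposition has width 4, which upper-bounds the treewidth. For the lower bound, the 5 vertices {0, 3, 8, 9, 10} are pairwise adjacent, and any tree decomposition puts a clique entirely inside one bag — forcing width ≥ 4. Hence tw(G) = 4 exactly.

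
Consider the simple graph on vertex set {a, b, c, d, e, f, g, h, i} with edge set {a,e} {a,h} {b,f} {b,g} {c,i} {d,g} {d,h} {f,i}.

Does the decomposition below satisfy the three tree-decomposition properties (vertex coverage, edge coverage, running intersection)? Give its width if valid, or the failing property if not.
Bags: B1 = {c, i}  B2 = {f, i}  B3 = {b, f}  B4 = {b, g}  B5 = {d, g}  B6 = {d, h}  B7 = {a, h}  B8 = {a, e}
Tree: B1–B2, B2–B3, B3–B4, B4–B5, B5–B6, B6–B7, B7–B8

Yes; width 1.

Checking the three conditions: (i) the bags cover all of {a, b, c, d, e, f, g, h, i}; (ii) for each edge, some bag contains both endpoints; (iii) the bags containing any fixed vertex form a subtree. All hold, so the decomposition is valid with width 2 − 1 = 1.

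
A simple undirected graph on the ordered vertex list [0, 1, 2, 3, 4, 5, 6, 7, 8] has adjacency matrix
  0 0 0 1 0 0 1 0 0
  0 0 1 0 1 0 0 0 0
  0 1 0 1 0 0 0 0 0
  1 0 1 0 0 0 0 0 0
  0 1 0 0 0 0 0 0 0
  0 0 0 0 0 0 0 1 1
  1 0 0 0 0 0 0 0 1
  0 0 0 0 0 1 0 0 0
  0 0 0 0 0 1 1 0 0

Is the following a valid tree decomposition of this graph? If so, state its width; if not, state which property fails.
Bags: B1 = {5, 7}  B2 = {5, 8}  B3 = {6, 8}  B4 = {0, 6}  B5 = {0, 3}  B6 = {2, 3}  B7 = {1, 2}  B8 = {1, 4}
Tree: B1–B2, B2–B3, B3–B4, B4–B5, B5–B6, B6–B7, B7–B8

Yes; width 1.

Every vertex of G appears in some bag (union = {0, 1, 2, 3, 4, 5, 6, 7, 8}); every edge is covered by a bag; and for each vertex v the set of bags containing v is connected in the bag tree. The decomposition is therefore valid. The largest bag has 2 vertices, so the width is 1.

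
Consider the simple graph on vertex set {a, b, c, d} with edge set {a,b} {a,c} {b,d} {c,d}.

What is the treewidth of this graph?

2

A width-2 tree decomposition is:
Bags: B1 = {a, c, d}  B2 = {a, b, d}
Tree: B1–B2
Every bag has size at most 3, so the width is 3 − 1 = 2 and tw(G) ≤ 2. For the lower bound, G contains the cycle a–c–d–b–a, so G is not a forest; only forests have treewidth ≤ 1, hence tw(G) ≥ 2. Hence tw(G) = 2 exactly.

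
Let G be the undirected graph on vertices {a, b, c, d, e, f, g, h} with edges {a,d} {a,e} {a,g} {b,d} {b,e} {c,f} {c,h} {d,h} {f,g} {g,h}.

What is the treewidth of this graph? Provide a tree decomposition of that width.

Treewidth 2.
One optimal decomposition is:
Bags: B1 = {c, f, g}  B2 = {c, g, h}  B3 = {a, g, h}  B4 = {a, d, h}  B5 = {a, d, e}  B6 = {b, d, e}
Tree: B1–B2, B2–B3, B3–B4, B4–B5, B5–B6

Each bag holds 3 vertices, so the decomposition has width 2, which upper-bounds the treewidth. The edges f–c–h–g–f form a cycle, so G is not a tree and its treewidth is at least 2. The upper and lower bounds meet at 2, so that is the treewidth.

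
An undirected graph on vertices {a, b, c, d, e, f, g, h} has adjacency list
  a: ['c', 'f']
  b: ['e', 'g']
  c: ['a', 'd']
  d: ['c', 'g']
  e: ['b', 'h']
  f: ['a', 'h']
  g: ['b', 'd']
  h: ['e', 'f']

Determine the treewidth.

A width-2 tree decomposition is:
Bags: B1 = {b, e, g}  B2 = {e, g, h}  B3 = {f, g, h}  B4 = {a, f, g}  B5 = {a, c, g}  B6 = {c, d, g}
Tree: B1–B2, B2–B3, B3–B4, B4–B5, B5–B6
Each bag holds 3 vertices, so the decomposition has width 2, which upper-bounds the treewidth. For the lower bound, G contains the cycle g–b–e–h–f–a–c–d–g, so G is not a forest; only forests have treewidth ≤ 1, hence tw(G) ≥ 2. Combining the bounds, tw(G) = 2.

2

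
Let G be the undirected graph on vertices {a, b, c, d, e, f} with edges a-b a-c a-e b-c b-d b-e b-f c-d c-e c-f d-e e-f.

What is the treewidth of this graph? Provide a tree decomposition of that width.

Treewidth 3.
Bags: B1 = {b, c, e, f}  B2 = {a, b, c, e}  B3 = {b, c, d, e}
Tree: B1–B2, B1–B3

The largest bag has 4 vertices, giving width 3; this decomposition certifies tw(G) ≤ 3. Conversely, {b, c, d, e} is a clique of size 4, and the vertices of any clique must share a bag in every tree decomposition; so some bag has ≥ 4 vertices and tw(G) ≥ 3. Therefore the treewidth is 3.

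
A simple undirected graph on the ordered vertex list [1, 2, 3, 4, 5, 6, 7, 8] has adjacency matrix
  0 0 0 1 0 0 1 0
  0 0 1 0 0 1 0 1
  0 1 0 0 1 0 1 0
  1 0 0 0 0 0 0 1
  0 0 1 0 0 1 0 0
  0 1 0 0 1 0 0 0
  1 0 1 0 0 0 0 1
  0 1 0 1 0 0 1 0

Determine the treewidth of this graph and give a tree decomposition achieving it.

Every bag has size at most 3, so the width is 3 − 1 = 2 and tw(G) ≤ 2. Since 5–6–2–3–5 is a cycle in G, G is not acyclic. Forests are exactly the graphs of treewidth ≤ 1, so tw(G) ≥ 2. Therefore the treewidth is 2.

Treewidth 2.
Bags: B1 = {3, 5, 6}  B2 = {2, 3, 6}  B3 = {2, 3, 7}  B4 = {2, 7, 8}  B5 = {1, 7, 8}  B6 = {1, 4, 8}
Tree: B1–B2, B2–B3, B3–B4, B4–B5, B5–B6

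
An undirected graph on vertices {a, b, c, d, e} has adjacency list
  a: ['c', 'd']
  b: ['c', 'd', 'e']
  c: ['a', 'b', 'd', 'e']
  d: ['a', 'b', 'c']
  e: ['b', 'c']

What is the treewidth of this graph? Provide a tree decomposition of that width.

Every bag has size at most 3, so the width is 3 − 1 = 2 and tw(G) ≤ 2. On the other hand G contains the 3-clique {a, c, d}. A clique must lie in a single bag of any decomposition, so no decomposition can have width below 2. The upper and lower bounds meet at 2, so that is the treewidth.

Treewidth 2.
Bags: B1 = {a, c, d}  B2 = {b, c, d}  B3 = {b, c, e}
Tree: B1–B2, B2–B3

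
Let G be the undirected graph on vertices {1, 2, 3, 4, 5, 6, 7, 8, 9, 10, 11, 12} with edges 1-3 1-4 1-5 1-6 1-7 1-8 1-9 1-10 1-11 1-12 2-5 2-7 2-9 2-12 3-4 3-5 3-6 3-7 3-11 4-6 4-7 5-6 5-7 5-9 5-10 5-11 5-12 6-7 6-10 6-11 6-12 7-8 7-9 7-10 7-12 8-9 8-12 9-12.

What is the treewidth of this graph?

4

A width-4 tree decomposition is:
Bags: B1 = {1, 5, 6, 7, 12}  B2 = {1, 5, 7, 9, 12}  B3 = {1, 3, 5, 6, 7}  B4 = {1, 7, 8, 9, 12}  B5 = {2, 5, 7, 9, 12}  B6 = {1, 5, 6, 7, 10}  B7 = {1, 3, 5, 6, 11}  B8 = {1, 3, 4, 6, 7}
Tree: B1–B2, B1–B3, B2–B4, B2–B5, B1–B6, B3–B7, B3–B8
Every bag has size at most 5, so the width is 5 − 1 = 4 and tw(G) ≤ 4. Conversely, {1, 3, 5, 6, 11} is a clique of size 5, and the vertices of any clique must share a bag in every tree decomposition; so some bag has ≥ 5 vertices and tw(G) ≥ 4. The upper and lower bounds meet at 4, so that is the treewidth.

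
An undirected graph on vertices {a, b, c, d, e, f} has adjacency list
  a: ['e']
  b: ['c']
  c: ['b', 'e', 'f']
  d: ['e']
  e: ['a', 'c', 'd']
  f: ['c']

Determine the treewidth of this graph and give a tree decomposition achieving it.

Treewidth 1.
Bags: B1 = {c, e}  B2 = {d, e}  B3 = {c, f}  B4 = {a, e}  B5 = {b, c}
Tree: B1–B2, B1–B3, B1–B4, B1–B5

Every bag has size at most 2, so the width is 2 − 1 = 1 and tw(G) ≤ 1. Any graph with an edge has treewidth ≥ 1, and G has the edge e–c. Combining the bounds, tw(G) = 1.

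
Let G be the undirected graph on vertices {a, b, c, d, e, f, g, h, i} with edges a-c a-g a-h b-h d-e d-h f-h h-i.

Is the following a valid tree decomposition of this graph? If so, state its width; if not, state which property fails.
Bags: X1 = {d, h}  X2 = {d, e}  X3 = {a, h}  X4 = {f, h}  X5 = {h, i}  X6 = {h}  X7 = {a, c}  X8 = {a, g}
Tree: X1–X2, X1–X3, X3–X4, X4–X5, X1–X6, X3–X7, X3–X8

A tree decomposition must satisfy three properties: every vertex lies in some bag; for every edge, both endpoints lie together in some bag; and for every vertex, the bags containing it form a connected subtree. Here vertex b appears in no bag, so the decomposition is invalid.

No — vertex b appears in no bag.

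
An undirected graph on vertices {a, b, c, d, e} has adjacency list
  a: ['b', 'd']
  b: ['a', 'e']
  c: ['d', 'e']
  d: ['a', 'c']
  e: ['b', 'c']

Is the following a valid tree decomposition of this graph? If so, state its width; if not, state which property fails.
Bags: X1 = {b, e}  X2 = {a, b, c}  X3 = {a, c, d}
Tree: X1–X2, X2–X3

No — edge (c,e) lies in no bag.

A tree decomposition must satisfy three properties: every vertex lies in some bag; for every edge, both endpoints lie together in some bag; and for every vertex, the bags containing it form a connected subtree. Here edge (c,e) lies in no bag, so the decomposition is invalid.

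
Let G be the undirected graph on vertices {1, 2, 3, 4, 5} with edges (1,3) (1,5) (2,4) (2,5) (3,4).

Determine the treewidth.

2

A width-2 tree decomposition is:
Bags: B1 = {1, 2, 5}  B2 = {1, 2, 4}  B3 = {1, 3, 4}
Tree: B1–B2, B2–B3
Each bag holds 3 vertices, so the decomposition has width 2, which upper-bounds the treewidth. Since 1–5–2–4–3–1 is a cycle in G, G is not acyclic. Forests are exactly the graphs of treewidth ≤ 1, so tw(G) ≥ 2. The upper and lower bounds meet at 2, so that is the treewidth.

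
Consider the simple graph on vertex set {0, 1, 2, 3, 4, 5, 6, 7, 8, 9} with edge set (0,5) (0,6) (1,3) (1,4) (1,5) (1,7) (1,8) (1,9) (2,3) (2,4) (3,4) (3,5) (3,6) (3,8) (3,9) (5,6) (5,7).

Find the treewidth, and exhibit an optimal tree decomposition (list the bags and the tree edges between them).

Every bag has size at most 3, so the width is 3 − 1 = 2 and tw(G) ≤ 2. On the other hand G contains the 3-clique {0, 5, 6}. A clique must lie in a single bag of any decomposition, so no decomposition can have width below 2. Therefore the treewidth is 2.

Treewidth 2.
Bags: B1 = {1, 3, 9}  B2 = {1, 3, 5}  B3 = {3, 5, 6}  B4 = {1, 3, 8}  B5 = {0, 5, 6}  B6 = {1, 5, 7}  B7 = {1, 3, 4}  B8 = {2, 3, 4}
Tree: B1–B2, B2–B3, B1–B4, B3–B5, B2–B6, B4–B7, B7–B8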